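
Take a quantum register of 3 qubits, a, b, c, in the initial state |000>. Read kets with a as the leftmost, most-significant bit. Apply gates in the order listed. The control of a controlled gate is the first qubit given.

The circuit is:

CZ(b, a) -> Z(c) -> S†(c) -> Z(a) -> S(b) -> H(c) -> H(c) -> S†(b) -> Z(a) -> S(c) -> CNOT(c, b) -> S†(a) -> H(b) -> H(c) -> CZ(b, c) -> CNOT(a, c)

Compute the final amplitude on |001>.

The amplitude on |001> is 1/2.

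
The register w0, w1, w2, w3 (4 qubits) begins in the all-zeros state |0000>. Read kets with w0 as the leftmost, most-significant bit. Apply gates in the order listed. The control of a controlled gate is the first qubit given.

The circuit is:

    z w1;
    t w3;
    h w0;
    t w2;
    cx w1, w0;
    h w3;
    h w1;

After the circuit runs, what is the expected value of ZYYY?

In the final state, ZYYY has expectation 0.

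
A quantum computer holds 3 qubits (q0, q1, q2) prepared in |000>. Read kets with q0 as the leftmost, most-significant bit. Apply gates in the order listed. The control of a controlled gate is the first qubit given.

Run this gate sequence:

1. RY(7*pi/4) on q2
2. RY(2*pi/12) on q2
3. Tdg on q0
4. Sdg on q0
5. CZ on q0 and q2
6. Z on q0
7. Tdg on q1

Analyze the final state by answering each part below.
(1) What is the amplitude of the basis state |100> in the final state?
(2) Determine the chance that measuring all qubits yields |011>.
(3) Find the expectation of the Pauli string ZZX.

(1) The amplitude on |100> is 0.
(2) Outcome |011> occurs with probability 0.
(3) In the final state, ZZX has expectation -sqrt(6)/4 + sqrt(2)/4.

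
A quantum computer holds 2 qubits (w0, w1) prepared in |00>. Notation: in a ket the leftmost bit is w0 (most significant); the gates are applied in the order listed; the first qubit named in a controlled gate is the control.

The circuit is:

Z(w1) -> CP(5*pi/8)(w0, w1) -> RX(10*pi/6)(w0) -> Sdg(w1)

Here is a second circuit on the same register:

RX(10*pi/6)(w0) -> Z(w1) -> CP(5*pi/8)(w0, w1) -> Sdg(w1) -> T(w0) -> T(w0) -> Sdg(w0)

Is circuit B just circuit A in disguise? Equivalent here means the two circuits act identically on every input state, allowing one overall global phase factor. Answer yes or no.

No: there is an input state on which the two circuits produce genuinely different outputs (not merely differing by a phase).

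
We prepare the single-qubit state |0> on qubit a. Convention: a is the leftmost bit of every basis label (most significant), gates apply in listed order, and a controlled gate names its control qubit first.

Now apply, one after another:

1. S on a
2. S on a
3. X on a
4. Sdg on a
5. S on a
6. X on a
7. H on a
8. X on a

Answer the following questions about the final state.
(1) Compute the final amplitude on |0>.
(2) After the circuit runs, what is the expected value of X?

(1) |0> carries amplitude sqrt(2)/2 in the final state. Key observation: steps 3-6 multiply out to the identity, so the circuit reduces to the remaining gates.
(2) The expectation value of X is 1.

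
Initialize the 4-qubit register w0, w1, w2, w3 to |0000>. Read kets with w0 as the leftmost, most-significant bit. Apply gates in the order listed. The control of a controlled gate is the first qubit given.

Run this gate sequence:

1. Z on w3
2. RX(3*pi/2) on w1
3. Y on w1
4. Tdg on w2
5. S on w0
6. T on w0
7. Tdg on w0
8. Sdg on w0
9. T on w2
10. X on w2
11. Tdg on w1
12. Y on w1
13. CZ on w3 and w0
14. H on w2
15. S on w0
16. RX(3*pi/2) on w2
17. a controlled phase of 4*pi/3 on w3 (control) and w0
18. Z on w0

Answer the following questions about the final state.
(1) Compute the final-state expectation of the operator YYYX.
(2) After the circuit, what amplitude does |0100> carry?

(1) The observable YYYX averages to 0.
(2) The final state's coefficient on |0100> equals sqrt(2)*(1 + I)/4.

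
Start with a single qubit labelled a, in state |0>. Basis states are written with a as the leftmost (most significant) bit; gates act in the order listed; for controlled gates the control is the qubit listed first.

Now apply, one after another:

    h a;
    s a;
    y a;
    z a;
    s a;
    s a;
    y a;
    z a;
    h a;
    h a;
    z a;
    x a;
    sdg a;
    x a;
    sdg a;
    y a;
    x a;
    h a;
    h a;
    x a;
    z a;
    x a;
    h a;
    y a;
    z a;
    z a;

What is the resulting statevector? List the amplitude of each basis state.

The final amplitudes are 1/2 + I/2 on |0>, 1/2 - I/2 on |1>.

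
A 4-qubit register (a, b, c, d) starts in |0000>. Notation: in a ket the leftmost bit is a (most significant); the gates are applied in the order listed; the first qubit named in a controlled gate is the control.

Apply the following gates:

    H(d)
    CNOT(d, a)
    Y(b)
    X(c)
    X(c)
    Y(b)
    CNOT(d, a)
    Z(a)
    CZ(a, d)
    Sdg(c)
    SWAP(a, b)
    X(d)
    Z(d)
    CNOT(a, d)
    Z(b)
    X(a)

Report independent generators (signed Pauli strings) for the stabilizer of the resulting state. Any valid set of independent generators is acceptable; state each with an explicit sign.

The final state is stabilized by the group generated by -IIIX, -ZIII, +IZII, +IIZI; other independent generating sets are equally valid. Key observation: the block from step 2 through step 7 cancels to the identity and can be dropped.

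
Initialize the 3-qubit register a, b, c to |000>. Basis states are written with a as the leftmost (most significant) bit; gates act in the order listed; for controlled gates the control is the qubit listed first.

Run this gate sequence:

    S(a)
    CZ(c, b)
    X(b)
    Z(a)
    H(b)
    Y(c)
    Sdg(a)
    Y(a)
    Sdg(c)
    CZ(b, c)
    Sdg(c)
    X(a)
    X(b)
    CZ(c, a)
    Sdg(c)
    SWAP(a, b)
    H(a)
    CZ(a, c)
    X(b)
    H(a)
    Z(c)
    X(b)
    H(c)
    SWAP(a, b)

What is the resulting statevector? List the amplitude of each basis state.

The final amplitudes are I/2 on |000>, -I/2 on |001>, I/2 on |010>, -I/2 on |011>, 0 on |100>, 0 on |101>, 0 on |110>, 0 on |111>.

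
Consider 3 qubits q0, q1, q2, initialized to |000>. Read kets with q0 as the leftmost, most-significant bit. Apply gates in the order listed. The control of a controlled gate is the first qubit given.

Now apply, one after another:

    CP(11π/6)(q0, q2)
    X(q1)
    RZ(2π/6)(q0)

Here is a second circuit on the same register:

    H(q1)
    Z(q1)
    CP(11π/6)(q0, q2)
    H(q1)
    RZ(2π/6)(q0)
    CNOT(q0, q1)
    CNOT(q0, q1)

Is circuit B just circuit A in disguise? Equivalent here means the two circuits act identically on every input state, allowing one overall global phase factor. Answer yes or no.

Yes, they are equivalent — the unitaries differ by at most a global phase.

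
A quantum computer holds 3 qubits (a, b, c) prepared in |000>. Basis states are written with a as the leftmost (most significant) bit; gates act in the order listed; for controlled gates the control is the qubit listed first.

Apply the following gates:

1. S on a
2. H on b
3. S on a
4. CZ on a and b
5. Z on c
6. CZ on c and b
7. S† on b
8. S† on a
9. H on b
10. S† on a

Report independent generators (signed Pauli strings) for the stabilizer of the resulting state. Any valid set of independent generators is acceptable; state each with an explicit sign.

The stabilizer group can be generated by +IYI, +ZII, +IIZ, among other valid generating sets.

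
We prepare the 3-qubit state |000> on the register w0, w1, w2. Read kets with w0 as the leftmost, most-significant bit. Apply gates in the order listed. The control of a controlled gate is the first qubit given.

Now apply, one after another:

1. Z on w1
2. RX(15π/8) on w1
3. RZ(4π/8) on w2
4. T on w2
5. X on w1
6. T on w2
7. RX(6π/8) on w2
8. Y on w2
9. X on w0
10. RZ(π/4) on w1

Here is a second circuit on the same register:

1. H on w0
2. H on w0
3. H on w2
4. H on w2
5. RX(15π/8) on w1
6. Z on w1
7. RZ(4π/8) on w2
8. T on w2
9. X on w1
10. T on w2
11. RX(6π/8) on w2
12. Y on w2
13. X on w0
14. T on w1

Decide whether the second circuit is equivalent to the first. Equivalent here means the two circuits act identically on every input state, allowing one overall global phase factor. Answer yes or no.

No: there is an input state on which the two circuits produce genuinely different outputs (not merely differing by a phase).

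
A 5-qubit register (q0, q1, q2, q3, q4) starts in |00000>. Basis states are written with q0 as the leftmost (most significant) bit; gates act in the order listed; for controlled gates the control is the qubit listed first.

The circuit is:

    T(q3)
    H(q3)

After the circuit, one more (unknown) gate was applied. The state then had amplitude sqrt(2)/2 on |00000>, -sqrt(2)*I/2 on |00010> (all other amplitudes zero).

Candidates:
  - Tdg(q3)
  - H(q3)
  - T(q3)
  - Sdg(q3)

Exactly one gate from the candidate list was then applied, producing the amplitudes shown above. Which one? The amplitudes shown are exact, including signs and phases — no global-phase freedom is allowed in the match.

The applied gate was Sdg(q3).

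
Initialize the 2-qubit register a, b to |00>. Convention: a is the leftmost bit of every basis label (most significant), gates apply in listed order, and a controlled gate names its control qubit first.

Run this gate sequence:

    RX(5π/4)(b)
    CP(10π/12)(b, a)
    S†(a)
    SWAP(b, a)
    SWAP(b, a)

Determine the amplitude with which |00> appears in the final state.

|00> carries amplitude -sqrt(2 - sqrt(2))/2 in the final state.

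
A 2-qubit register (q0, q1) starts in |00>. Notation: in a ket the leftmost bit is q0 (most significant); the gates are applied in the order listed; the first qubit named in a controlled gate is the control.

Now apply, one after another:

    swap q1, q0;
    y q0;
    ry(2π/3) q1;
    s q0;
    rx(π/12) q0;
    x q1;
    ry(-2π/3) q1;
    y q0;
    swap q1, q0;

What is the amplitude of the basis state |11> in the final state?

The amplitude on |11> is -sqrt(6 - 3*sqrt(2))/8 + sqrt(sqrt(2) + 2)/8.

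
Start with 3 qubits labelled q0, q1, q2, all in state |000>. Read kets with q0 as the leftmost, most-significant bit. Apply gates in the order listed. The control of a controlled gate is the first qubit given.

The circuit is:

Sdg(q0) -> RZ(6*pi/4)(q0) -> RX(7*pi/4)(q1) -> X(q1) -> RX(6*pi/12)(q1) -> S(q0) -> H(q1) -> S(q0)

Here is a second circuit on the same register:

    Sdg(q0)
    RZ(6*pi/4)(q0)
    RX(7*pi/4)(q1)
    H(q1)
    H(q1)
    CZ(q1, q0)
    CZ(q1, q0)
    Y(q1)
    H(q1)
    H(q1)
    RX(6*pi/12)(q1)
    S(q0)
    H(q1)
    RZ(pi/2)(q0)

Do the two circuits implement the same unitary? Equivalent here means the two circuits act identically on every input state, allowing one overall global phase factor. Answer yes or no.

No, they are not equivalent — no single phase factor reconciles the two unitaries.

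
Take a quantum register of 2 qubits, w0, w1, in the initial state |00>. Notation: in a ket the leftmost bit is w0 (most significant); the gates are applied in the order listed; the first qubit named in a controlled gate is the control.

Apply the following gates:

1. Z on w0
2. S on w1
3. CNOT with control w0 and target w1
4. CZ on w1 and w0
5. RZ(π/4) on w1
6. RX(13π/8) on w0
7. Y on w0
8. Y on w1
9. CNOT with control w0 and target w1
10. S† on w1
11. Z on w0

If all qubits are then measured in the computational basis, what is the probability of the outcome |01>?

Outcome |01> occurs with probability sin(3*pi/16)**2.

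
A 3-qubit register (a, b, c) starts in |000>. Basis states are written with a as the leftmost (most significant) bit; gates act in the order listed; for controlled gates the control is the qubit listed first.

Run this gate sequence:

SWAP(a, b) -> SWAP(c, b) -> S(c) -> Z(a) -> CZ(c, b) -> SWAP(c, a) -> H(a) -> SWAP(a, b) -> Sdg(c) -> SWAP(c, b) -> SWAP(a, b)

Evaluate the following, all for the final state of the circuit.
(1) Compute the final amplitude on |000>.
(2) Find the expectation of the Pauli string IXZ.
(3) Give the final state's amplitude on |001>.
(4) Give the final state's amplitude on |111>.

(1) The final state's coefficient on |000> equals sqrt(2)/2.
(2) The observable IXZ averages to 0.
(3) The final state's coefficient on |001> equals sqrt(2)/2.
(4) |111> carries amplitude 0 in the final state.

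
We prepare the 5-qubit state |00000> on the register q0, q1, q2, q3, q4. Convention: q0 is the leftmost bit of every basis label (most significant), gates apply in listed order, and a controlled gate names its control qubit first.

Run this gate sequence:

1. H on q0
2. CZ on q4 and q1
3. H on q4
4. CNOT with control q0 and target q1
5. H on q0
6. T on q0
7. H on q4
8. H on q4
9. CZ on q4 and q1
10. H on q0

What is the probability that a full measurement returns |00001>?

A full measurement returns |00001> with probability sqrt(2)/16 + 1/8.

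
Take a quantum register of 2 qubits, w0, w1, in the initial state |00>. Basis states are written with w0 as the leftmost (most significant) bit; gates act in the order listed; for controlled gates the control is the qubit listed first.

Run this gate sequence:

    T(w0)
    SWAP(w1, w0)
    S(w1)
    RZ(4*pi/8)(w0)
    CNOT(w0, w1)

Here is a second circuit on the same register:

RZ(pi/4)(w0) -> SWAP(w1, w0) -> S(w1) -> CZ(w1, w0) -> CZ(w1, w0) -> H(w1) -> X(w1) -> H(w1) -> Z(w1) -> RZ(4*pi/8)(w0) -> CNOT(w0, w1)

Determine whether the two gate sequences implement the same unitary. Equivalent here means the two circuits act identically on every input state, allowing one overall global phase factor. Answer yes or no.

Yes: on every input state the two circuits agree up to one overall phase factor.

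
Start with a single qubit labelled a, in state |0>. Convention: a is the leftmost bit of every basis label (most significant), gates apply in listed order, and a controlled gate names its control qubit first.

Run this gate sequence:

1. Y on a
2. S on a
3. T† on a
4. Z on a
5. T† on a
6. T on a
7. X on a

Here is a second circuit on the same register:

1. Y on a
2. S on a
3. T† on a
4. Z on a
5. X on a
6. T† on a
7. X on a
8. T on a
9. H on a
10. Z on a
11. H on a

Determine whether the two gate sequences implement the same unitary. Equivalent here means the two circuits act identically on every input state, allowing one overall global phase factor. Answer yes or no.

No, they are not equivalent — no single phase factor reconciles the two unitaries.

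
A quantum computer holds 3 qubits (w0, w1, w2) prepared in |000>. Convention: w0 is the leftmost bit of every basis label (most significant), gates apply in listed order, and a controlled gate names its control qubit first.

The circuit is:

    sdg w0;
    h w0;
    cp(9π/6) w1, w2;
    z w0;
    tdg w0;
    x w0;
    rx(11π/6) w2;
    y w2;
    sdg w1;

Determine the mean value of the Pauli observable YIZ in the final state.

The expectation value of YIZ is sqrt(6)/4.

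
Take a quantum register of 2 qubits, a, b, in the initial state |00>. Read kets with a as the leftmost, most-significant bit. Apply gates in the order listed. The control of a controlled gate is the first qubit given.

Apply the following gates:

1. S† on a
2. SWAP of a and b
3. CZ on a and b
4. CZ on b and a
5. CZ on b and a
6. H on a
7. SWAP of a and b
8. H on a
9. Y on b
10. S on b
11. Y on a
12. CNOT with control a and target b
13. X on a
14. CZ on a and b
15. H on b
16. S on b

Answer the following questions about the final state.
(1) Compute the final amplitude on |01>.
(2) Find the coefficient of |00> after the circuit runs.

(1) The amplitude on |01> is sqrt(2)*(1 - I)/4.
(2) The amplitude on |00> is sqrt(2)*(1 - I)/4.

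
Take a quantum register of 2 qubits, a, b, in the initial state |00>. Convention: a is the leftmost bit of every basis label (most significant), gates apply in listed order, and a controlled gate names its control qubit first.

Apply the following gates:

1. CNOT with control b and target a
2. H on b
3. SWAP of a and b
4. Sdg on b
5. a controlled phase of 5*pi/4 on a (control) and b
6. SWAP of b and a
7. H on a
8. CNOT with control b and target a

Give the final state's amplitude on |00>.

|00> carries amplitude 1/2 in the final state.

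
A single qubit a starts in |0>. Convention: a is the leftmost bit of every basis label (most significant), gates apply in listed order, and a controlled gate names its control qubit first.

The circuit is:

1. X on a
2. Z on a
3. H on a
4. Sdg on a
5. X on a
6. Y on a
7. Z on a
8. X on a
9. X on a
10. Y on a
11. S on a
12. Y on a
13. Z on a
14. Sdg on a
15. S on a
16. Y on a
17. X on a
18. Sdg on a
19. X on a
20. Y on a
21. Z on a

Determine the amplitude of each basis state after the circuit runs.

After the circuit, the state carries amplitude -sqrt(2)/2 on |0>, sqrt(2)*I/2 on |1>.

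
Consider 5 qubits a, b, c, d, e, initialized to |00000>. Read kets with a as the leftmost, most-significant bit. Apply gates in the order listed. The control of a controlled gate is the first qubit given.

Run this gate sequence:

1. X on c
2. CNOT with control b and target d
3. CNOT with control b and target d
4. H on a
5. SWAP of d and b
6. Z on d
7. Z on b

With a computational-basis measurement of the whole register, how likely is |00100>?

Outcome |00100> occurs with probability 1/2.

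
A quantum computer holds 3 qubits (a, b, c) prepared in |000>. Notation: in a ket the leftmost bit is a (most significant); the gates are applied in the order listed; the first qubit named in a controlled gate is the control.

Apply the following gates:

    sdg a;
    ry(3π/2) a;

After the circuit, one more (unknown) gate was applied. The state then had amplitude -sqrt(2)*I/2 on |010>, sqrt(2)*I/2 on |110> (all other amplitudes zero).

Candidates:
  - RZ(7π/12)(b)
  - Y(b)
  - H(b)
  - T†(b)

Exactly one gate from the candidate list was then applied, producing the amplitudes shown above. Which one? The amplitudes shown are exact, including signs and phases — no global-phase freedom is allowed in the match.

It was Y(b) that produced the state shown.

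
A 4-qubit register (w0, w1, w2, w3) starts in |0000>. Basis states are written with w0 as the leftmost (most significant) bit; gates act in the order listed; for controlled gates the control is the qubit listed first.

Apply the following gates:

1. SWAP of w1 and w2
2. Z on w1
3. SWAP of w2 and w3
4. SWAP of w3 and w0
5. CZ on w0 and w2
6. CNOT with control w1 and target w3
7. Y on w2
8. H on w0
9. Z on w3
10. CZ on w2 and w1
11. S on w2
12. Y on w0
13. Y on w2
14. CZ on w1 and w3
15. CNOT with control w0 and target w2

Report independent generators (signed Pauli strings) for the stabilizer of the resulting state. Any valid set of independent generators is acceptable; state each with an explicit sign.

One valid set of independent stabilizer generators is -XIXI, +ZIZI, +IZII, +IIIZ (any independent generating set of the same group is equally correct).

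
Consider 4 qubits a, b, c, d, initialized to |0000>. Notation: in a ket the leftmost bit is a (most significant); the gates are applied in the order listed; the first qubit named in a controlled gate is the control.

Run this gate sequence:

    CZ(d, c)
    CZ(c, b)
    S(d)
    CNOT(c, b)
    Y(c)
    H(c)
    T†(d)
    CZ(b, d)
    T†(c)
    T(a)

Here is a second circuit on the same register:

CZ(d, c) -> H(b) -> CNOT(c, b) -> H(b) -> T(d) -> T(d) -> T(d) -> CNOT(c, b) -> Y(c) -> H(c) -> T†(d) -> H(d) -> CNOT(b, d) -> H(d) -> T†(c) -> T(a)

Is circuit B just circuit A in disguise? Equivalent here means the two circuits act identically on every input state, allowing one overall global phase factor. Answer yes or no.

No, they are not equivalent — no single phase factor reconciles the two unitaries.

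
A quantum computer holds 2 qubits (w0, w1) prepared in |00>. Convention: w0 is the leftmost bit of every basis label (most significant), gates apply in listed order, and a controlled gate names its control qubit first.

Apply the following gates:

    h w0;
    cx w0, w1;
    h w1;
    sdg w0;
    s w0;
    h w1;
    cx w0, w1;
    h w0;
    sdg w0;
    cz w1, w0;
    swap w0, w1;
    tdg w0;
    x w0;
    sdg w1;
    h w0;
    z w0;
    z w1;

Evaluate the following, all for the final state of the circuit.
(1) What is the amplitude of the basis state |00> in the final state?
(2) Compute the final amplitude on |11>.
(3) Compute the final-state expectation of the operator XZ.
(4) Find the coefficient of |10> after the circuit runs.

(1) |00> carries amplitude sqrt(2)/2 in the final state. Key observation: steps 1-8 multiply out to the identity, so the circuit reduces to the remaining gates.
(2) The amplitude on |11> is 0.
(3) The observable XZ averages to 1.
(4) |10> carries amplitude sqrt(2)/2 in the final state.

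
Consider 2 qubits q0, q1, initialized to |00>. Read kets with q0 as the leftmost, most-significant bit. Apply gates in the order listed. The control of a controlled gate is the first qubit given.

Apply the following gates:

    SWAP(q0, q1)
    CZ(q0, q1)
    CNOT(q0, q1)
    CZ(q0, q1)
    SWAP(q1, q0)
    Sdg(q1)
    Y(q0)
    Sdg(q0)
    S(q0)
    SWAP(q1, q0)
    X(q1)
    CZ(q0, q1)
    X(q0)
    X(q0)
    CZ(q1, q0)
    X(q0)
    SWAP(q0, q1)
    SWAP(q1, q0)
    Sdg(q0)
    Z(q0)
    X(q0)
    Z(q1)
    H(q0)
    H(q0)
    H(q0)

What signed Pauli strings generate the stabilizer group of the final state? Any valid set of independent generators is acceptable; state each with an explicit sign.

The stabilizer group can be generated by +XI, +IZ, among other valid generating sets.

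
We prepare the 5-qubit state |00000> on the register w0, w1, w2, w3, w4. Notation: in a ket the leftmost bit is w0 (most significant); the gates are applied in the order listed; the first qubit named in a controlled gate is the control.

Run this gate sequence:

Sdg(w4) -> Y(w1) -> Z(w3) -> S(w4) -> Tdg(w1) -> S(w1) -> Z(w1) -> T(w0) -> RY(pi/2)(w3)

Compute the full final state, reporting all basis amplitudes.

After the circuit, the state carries amplitude -sqrt(2)*exp(3*I*pi/4)/2 on |01000>, -sqrt(2)*exp(3*I*pi/4)/2 on |01010>, and 0 on every other basis state.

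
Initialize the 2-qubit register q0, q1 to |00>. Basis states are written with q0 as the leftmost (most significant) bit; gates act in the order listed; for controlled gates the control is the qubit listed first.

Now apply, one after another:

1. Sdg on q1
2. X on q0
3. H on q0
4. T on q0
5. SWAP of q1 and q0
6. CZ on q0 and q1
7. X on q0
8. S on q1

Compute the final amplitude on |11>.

The final state's coefficient on |11> equals -sqrt(2)*exp(3*I*pi/4)/2.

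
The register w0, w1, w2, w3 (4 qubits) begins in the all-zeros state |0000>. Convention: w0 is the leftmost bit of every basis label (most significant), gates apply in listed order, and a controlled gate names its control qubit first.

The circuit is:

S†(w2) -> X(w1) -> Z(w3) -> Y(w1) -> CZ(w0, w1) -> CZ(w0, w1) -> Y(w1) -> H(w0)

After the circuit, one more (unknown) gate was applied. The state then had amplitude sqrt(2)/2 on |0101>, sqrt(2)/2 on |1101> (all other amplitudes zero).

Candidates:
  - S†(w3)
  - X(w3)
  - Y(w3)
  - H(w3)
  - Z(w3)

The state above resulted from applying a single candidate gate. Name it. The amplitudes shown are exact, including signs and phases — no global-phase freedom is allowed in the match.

The unique candidate consistent with the amplitudes is X(w3). Key observation: gates 4-7 undo each other exactly, leaving only the rest of the circuit to track.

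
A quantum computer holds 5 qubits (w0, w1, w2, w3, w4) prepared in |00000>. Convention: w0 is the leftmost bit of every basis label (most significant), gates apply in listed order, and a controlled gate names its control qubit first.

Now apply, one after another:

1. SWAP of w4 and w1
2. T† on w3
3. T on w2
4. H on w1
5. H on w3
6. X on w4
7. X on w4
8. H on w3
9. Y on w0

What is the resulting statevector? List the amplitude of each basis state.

The final amplitudes are sqrt(2)*I/2 on |10000>, sqrt(2)*I/2 on |11000>, and 0 on every other basis state. Key observation: gates 5-8 undo each other exactly, leaving only the rest of the circuit to track.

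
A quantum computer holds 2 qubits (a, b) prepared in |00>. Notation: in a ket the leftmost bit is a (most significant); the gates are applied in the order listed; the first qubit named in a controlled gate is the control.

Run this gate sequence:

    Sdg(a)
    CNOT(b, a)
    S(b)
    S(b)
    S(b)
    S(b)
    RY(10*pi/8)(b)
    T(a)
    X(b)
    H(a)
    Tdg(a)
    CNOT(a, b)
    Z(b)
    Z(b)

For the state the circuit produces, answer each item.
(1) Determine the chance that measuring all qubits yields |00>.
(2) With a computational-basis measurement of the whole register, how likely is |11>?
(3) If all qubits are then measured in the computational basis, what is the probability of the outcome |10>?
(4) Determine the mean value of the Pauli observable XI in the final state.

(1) Outcome |00> occurs with probability sqrt(2)/8 + 1/4. Key observation: gates 3-6 undo each other exactly, leaving only the rest of the circuit to track.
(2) The probability of measuring |11> is sqrt(2)/8 + 1/4.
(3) The probability of measuring |10> is 1/4 - sqrt(2)/8.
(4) In the final state, XI has expectation -1/2.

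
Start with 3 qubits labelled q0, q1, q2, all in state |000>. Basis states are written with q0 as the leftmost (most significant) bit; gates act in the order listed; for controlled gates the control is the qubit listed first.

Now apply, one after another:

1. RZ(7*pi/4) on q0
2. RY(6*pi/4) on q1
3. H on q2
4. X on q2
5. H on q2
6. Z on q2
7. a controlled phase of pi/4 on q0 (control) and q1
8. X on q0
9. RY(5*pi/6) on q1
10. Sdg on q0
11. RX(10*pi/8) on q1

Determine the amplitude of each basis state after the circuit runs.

The resulting statevector has amplitude -sqrt(sqrt(2) + 2)*exp(I*pi/8)/4 + sqrt(6 - 3*sqrt(2))*exp(5*I*pi/8)/4 on |100>, -sqrt(3*sqrt(2) + 6)*exp(I*pi/8)/4 + sqrt(2 - sqrt(2))*exp(5*I*pi/8)/4 on |110>, and 0 on every other basis state. Key observation: steps 3-6 multiply out to the identity, so the circuit reduces to the remaining gates.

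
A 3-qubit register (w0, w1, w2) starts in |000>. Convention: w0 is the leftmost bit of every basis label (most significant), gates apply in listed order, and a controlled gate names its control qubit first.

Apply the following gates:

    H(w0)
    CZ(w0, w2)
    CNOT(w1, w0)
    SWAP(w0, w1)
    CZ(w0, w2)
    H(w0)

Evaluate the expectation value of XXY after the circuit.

The expectation value of XXY is 0.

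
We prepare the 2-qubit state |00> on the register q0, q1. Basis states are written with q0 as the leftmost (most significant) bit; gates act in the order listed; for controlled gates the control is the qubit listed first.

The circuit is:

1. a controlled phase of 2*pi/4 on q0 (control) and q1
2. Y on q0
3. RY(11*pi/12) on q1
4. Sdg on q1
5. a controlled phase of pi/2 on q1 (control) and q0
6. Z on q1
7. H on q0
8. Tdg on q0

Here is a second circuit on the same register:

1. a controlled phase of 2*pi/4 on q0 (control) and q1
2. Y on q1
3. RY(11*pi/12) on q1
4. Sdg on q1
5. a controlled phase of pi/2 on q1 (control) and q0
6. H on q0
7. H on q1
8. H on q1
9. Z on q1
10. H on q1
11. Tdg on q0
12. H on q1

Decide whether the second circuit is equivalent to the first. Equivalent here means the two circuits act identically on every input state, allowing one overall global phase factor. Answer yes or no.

No, they are not equivalent — no single phase factor reconciles the two unitaries.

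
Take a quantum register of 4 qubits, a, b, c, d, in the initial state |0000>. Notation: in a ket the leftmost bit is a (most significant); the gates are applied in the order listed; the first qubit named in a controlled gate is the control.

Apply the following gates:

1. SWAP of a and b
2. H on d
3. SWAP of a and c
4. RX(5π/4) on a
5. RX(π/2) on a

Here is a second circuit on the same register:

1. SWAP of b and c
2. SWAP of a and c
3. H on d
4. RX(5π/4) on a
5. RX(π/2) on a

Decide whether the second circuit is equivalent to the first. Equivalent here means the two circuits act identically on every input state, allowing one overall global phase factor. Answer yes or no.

No, they are not equivalent — no single phase factor reconciles the two unitaries.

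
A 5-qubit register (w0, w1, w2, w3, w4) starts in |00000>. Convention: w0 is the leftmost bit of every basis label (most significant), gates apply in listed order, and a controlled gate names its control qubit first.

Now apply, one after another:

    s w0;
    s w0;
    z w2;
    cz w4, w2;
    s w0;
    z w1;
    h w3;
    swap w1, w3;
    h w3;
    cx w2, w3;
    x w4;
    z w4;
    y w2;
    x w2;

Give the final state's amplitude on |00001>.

|00001> carries amplitude -I/2 in the final state.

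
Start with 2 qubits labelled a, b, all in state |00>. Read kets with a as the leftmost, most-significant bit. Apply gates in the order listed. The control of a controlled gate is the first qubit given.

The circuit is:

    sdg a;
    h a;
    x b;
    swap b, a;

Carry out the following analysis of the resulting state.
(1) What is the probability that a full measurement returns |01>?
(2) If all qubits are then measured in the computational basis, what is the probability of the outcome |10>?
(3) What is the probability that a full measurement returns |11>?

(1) The probability of measuring |01> is 0.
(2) The probability of measuring |10> is 1/2.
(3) Outcome |11> occurs with probability 1/2.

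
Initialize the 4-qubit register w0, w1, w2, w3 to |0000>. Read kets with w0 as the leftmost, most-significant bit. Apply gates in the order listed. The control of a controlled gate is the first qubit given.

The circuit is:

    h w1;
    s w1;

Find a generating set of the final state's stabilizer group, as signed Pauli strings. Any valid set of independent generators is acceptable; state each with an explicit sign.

The final state is stabilized by the group generated by +IYII, +ZIII, +IIZI, +IIIZ; other independent generating sets are equally valid.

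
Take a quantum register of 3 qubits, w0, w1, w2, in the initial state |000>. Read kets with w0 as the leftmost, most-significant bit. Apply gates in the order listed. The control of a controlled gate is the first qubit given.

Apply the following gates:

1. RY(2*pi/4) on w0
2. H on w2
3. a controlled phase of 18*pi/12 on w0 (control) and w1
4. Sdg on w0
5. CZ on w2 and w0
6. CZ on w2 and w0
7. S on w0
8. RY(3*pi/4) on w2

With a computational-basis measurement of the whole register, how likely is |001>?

The probability of measuring |001> is sqrt(2)/8 + 1/4. Key observation: gates 4-7 undo each other exactly, leaving only the rest of the circuit to track.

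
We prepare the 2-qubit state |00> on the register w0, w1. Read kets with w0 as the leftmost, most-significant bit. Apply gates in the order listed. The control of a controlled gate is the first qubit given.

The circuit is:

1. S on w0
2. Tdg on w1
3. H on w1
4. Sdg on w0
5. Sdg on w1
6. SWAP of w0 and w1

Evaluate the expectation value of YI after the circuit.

In the final state, YI has expectation -1.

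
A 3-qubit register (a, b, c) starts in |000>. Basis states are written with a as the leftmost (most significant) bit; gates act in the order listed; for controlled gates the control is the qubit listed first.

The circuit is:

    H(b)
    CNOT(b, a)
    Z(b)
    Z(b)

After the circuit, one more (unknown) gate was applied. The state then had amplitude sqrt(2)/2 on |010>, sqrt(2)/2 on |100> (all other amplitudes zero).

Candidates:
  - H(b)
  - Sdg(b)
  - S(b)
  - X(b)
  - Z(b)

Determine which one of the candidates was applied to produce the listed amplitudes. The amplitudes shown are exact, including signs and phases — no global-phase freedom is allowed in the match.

The applied gate was X(b).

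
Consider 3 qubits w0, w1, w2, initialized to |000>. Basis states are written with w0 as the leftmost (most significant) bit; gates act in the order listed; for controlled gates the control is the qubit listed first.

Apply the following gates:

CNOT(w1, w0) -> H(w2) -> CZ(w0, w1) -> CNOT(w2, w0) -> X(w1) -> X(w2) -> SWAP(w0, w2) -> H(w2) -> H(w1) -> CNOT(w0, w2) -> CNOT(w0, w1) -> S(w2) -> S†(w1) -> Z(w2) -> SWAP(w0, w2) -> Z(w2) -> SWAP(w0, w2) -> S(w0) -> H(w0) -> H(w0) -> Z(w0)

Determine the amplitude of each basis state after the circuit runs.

The final amplitudes are sqrt(2)/4 on |000>, sqrt(2)*I/4 on |001>, sqrt(2)*I/4 on |010>, -sqrt(2)/4 on |011>, -sqrt(2)*I/4 on |100>, -sqrt(2)/4 on |101>, sqrt(2)/4 on |110>, -sqrt(2)*I/4 on |111>. Key observation: steps 19-20 multiply out to the identity, so the circuit reduces to the remaining gates.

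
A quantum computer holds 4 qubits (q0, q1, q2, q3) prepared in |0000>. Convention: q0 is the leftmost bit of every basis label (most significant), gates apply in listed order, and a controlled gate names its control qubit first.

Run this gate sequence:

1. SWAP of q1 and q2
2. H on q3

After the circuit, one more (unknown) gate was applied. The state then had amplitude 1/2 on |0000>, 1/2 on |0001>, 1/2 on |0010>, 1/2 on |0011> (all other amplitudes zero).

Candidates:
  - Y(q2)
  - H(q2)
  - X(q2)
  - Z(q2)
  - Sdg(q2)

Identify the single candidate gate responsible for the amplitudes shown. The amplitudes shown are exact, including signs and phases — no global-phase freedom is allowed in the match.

It was H(q2) that produced the state shown.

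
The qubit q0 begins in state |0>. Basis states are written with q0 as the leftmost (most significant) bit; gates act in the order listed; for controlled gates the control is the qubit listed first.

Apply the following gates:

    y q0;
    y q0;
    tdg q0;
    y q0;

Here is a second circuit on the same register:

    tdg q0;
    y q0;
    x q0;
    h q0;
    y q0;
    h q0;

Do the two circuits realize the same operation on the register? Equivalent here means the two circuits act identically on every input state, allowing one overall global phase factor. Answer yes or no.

No: there is an input state on which the two circuits produce genuinely different outputs (not merely differing by a phase).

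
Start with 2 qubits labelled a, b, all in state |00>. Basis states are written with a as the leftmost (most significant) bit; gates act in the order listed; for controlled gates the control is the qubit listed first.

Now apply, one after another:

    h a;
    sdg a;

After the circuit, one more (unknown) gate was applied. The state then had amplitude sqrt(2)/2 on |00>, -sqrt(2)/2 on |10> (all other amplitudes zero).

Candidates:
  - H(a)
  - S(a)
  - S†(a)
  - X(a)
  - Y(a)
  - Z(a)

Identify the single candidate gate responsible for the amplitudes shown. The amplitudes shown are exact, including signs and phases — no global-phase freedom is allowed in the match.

The applied gate was S†(a).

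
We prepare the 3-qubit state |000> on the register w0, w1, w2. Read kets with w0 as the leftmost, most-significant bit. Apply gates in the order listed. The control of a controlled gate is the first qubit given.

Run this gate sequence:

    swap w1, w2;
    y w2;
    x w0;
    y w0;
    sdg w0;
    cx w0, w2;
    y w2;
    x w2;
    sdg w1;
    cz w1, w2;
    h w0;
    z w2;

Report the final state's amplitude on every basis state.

The final amplitudes are sqrt(2)*I/2 on |001>, sqrt(2)*I/2 on |101>, and 0 on every other basis state.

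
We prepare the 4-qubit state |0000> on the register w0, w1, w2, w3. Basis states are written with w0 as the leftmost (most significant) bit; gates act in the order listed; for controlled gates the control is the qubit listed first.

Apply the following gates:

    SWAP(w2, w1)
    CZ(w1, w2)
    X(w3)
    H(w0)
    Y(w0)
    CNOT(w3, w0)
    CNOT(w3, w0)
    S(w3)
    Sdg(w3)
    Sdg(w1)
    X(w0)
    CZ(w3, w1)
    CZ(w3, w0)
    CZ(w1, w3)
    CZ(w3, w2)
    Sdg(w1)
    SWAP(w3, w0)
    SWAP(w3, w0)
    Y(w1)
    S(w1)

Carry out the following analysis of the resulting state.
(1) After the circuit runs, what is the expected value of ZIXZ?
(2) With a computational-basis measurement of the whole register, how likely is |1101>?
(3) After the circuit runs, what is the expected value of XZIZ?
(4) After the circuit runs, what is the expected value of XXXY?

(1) The observable ZIXZ averages to 0. Key observation: the block from step 6 through step 7 cancels to the identity and can be dropped.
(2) Outcome |1101> occurs with probability 1/2.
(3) The expectation value of XZIZ is 1.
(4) The observable XXXY averages to 0.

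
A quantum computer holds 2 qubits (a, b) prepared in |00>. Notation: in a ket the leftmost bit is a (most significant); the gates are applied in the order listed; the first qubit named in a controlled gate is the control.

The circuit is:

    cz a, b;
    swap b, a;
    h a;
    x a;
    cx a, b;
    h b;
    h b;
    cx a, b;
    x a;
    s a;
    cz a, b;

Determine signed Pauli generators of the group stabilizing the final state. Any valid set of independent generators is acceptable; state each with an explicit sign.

The final state is stabilized by the group generated by +YI, +IZ; other independent generating sets are equally valid. Key observation: the block from step 4 through step 9 cancels to the identity and can be dropped.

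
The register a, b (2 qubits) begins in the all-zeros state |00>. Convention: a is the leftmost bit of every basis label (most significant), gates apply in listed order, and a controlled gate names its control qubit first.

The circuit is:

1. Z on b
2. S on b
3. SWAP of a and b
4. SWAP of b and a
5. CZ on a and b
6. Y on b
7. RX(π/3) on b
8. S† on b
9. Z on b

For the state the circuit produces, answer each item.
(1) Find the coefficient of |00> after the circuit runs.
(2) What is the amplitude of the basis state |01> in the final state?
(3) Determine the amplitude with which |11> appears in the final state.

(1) The amplitude on |00> is 1/2.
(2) The amplitude on |01> is -sqrt(3)/2.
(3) The final state's coefficient on |11> equals 0.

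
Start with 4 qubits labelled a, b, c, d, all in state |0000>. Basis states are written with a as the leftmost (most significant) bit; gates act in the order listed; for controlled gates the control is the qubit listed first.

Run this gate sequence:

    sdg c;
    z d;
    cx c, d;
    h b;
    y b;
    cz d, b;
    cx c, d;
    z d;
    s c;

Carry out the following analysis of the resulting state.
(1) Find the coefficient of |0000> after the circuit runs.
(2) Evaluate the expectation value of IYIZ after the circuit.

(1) |0000> carries amplitude -sqrt(2)*I/2 in the final state.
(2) The expectation value of IYIZ is 0.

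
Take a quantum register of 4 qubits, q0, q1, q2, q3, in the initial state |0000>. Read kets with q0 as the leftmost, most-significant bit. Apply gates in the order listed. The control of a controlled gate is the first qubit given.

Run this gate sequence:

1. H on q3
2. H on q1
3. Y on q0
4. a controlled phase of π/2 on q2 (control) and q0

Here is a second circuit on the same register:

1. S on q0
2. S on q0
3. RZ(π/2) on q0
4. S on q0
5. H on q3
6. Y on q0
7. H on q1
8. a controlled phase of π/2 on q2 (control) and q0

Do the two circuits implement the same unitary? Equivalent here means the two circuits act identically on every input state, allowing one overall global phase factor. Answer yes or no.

Yes, they are equivalent — the unitaries differ by at most a global phase.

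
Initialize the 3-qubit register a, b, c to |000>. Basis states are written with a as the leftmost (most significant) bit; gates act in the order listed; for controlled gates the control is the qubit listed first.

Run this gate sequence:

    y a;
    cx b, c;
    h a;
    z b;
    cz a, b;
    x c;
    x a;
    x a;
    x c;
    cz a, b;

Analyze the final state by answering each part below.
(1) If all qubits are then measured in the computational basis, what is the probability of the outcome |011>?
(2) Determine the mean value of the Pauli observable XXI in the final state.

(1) The probability of measuring |011> is 0.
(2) The expectation value of XXI is 0.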